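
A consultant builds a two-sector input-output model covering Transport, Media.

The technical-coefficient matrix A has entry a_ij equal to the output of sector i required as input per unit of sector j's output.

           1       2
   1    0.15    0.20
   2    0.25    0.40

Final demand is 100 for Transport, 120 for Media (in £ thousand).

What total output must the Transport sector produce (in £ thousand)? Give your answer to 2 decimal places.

x_1 = 182.61

I − A =
  [   0.85    -0.20]
  [  -0.25     0.60]
det(I−A) = (0.85)(0.60) − (-0.20)(-0.25) = 0.4600
adj(I−A) = [[0.60, 0.20], [0.25, 0.85]]
(I − A)⁻¹ = adj(I−A) / det(I−A) ≈
  [   1.3043     0.4348]
  [   0.5435     1.8478]
x = (I − A)⁻¹ d = adj(I−A)·d / det(I−A), with det(I−A) = 0.4600:
  x_1 = (0.60·100 + 0.20·120) / 0.4600 = 84.00 / 0.4600 ≈ 182.61
  x_2 = (0.25·100 + 0.85·120) / 0.4600 = 127.00 / 0.4600 ≈ 276.09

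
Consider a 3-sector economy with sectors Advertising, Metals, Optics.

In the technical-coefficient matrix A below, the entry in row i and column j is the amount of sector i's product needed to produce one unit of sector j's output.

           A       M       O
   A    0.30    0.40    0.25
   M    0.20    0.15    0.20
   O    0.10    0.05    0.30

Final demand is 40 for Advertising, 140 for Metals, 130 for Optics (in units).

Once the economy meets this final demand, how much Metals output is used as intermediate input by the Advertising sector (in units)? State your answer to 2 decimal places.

z_MA = 63.64

I − A =
  [   0.70    -0.40    -0.25]
  [  -0.20     0.85    -0.20]
  [  -0.10    -0.05     0.70]
Cofactors of I−A, C_ij = (−1)^(i+j)·(minor ij) (rows/columns in the sector order above):
  C_11 = (0.85)(0.70) − (-0.20)(-0.05) = 0.5850
  C_12 = −[(-0.20)(0.70) − (-0.20)(-0.10)] = 0.1600
  C_13 = (-0.20)(-0.05) − (0.85)(-0.10) = 0.0950
  C_21 = −[(-0.40)(0.70) − (-0.25)(-0.05)] = 0.2925
  C_22 = (0.70)(0.70) − (-0.25)(-0.10) = 0.4650
  C_23 = −[(0.70)(-0.05) − (-0.40)(-0.10)] = 0.0750
  C_31 = (-0.40)(-0.20) − (-0.25)(0.85) = 0.2925
  C_32 = −[(0.70)(-0.20) − (-0.25)(-0.20)] = 0.1900
  C_33 = (0.70)(0.85) − (-0.40)(-0.20) = 0.5150
det(I−A) = Σ_j (I−A)_1j·C_1j = (0.70)(0.5850) + (-0.40)(0.1600) + (-0.25)(0.0950) = 0.32175
adj(I−A) = Cᵀ =
  [ 0.5850   0.2925   0.2925]
  [ 0.1600   0.4650   0.1900]
  [ 0.0950   0.0750   0.5150]
(I − A)⁻¹ = adj(I−A) / det(I−A) ≈
  [   1.8182     0.9091     0.9091]
  [   0.4973     1.4452     0.5905]
  [   0.2953     0.2331     1.6006]
First solve x = (I − A)⁻¹ d = adj(I−A)·d / det(I−A); in particular x_A = (0.5850·40 + 0.2925·140 + 0.2925·130) / 0.32175 = 102.375 / 0.32175 ≈ 318.1818.
Intermediate flow from M to A: z_MA = a_MA · x_A = 0.20 × 102.375 / 0.32175 = 20.475 / 0.32175 ≈ 63.64.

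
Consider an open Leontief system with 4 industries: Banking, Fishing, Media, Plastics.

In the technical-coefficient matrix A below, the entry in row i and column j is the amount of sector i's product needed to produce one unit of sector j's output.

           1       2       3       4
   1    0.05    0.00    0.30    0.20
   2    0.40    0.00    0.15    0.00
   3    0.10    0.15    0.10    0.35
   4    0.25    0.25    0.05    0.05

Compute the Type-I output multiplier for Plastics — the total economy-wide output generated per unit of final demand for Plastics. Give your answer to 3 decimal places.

m_4 = 2.592

I − A =
  [   0.95     0.00    -0.30    -0.20]
  [  -0.40     1.00    -0.15     0.00]
  [  -0.10    -0.15     0.90    -0.35]
  [  -0.25    -0.25    -0.05     0.95]
Compute the cofactors C_ij = (−1)^(i+j)·(3×3 minor ij) of I−A; the adjugate is their transpose:
adj(I−A) = Cᵀ =
  [ 0.803000   0.115500   0.302500   0.280500]
  [ 0.362375   0.694875   0.245875   0.166875]
  [ 0.274500   0.216000   0.832500   0.364500]
  [ 0.321125   0.224625   0.188125   0.785625]
det(I−A) = Σ_j (I−A)_1j·C_1j = (0.95)(0.803000) + (0.00)(0.362375) + (-0.30)(0.274500) + (-0.20)(0.321125) = 0.616275
(I − A)⁻¹ = adj(I−A) / det(I−A) ≈
  [   1.3030     0.1874     0.4909     0.4552]
  [   0.5880     1.1275     0.3990     0.2708]
  [   0.4454     0.3505     1.3509     0.5915]
  [   0.5211     0.3645     0.3053     1.2748]
The output multiplier for sector j is the column-j sum of the Leontief inverse (I − A)⁻¹ = adj(I−A) / det(I−A).
Column 4 of adj(I−A): (0.280500, 0.166875, 0.364500, 0.785625); det(I−A) = 0.616275.
m_4 = (0.280500 + 0.166875 + 0.364500 + 0.785625) / 0.616275 = 1.5975 / 0.616275 ≈ 2.592.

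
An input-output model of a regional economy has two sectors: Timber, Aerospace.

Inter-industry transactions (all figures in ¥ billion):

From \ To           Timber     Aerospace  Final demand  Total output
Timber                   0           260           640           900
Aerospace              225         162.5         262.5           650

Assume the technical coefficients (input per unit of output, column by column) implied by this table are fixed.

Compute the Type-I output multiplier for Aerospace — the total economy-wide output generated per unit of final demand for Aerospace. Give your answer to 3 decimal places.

Technical coefficients a_ij = z_ij / X_j:
  a_TT = 0/900 = 0.00, a_AT = 225/900 = 0.25
  a_TA = 260/650 = 0.40, a_AA = 162.5/650 = 0.25
I − A =
  [   1.00    -0.40]
  [  -0.25     0.75]
det(I−A) = (1.00)(0.75) − (-0.40)(-0.25) = 0.6500
adj(I−A) = [[0.75, 0.40], [0.25, 1.00]]
(I − A)⁻¹ = adj(I−A) / det(I−A) ≈
  [   1.1538     0.6154]
  [   0.3846     1.5385]
The output multiplier for sector j is the column-j sum of the Leontief inverse (I − A)⁻¹ = adj(I−A) / det(I−A).
Column A of adj(I−A): (0.40, 1.00); det(I−A) = 0.6500.
m_A = (0.40 + 1.00) / 0.6500 = 1.40 / 0.6500 ≈ 2.154.

m_A = 2.154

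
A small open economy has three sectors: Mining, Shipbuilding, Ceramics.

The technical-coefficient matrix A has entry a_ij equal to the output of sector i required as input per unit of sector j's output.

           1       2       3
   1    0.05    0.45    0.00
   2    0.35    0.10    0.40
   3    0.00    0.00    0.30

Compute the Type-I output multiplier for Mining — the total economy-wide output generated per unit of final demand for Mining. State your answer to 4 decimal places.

m_1 = 1.7921

I − A =
  [   0.95    -0.45     0.00]
  [  -0.35     0.90    -0.40]
  [   0.00     0.00     0.70]
Cofactors of I−A, C_ij = (−1)^(i+j)·(minor ij) (rows/columns in the sector order above):
  C_11 = (0.90)(0.70) − (-0.40)(0.00) = 0.6300
  C_12 = −[(-0.35)(0.70) − (-0.40)(0.00)] = 0.2450
  C_13 = (-0.35)(0.00) − (0.90)(0.00) = 0.0000
  C_21 = −[(-0.45)(0.70) − (0.00)(0.00)] = 0.3150
  C_22 = (0.95)(0.70) − (0.00)(0.00) = 0.6650
  C_23 = −[(0.95)(0.00) − (-0.45)(0.00)] = 0.0000
  C_31 = (-0.45)(-0.40) − (0.00)(0.90) = 0.1800
  C_32 = −[(0.95)(-0.40) − (0.00)(-0.35)] = 0.3800
  C_33 = (0.95)(0.90) − (-0.45)(-0.35) = 0.6975
det(I−A) = Σ_j (I−A)_1j·C_1j = (0.95)(0.6300) + (-0.45)(0.2450) + (0.00)(0.0000) = 0.48825
adj(I−A) = Cᵀ =
  [ 0.6300   0.3150   0.1800]
  [ 0.2450   0.6650   0.3800]
  [ 0.0000   0.0000   0.6975]
(I − A)⁻¹ = adj(I−A) / det(I−A) ≈
  [   1.29032     0.64516     0.36866]
  [   0.50179     1.36201     0.77829]
  [   0.00000     0.00000     1.42857]
The output multiplier for sector j is the column-j sum of the Leontief inverse (I − A)⁻¹ = adj(I−A) / det(I−A).
Column 1 of adj(I−A): (0.6300, 0.2450, 0.0000); det(I−A) = 0.48825.
m_1 = (0.6300 + 0.2450 + 0.0000) / 0.48825 = 0.875 / 0.48825 ≈ 1.7921.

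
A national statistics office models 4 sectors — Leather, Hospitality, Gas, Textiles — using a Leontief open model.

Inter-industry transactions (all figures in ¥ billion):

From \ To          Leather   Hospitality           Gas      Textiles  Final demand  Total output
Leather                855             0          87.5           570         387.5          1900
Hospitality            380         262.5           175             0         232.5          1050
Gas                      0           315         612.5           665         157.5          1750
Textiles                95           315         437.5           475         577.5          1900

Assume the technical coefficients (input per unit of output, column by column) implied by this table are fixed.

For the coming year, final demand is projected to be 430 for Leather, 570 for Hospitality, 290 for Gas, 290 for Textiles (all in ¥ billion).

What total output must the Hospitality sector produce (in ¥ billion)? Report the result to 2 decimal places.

x_H = 1589.37

Technical coefficients a_ij = z_ij / X_j:
  a_LL = 855/1900 = 0.45, a_HL = 380/1900 = 0.20, a_GL = 0/1900 = 0.00, a_TL = 95/1900 = 0.05
  a_LH = 0/1050 = 0.00, a_HH = 262.5/1050 = 0.25, a_GH = 315/1050 = 0.30, a_TH = 315/1050 = 0.30
  a_LG = 87.5/1750 = 0.05, a_HG = 175/1750 = 0.10, a_GG = 612.5/1750 = 0.35, a_TG = 437.5/1750 = 0.25
  a_LT = 570/1900 = 0.30, a_HT = 0/1900 = 0.00, a_GT = 665/1900 = 0.35, a_TT = 475/1900 = 0.25
I − A =
  [   0.55     0.00    -0.05    -0.30]
  [  -0.20     0.75    -0.10     0.00]
  [   0.00    -0.30     0.65    -0.35]
  [  -0.05    -0.30    -0.25     0.75]
Compute the cofactors C_ij = (−1)^(i+j)·(3×3 minor ij) of I−A; the adjugate is their transpose:
adj(I−A) = Cᵀ =
  [ 0.267000   0.097500   0.093375   0.150375]
  [ 0.081750   0.209375   0.062250   0.061750]
  [ 0.079125   0.177000   0.280125   0.162375]
  [ 0.076875   0.149250   0.124500   0.248625]
det(I−A) = Σ_j (I−A)_1j·C_1j = (0.55)(0.267000) + (0.00)(0.081750) + (-0.05)(0.079125) + (-0.30)(0.076875) = 0.11983125
(I − A)⁻¹ = adj(I−A) / det(I−A) ≈
  [   2.2281     0.8136     0.7792     1.2549]
  [   0.6822     1.7472     0.5195     0.5153]
  [   0.6603     1.4771     2.3377     1.3550]
  [   0.6415     1.2455     1.0390     2.0748]
x = (I − A)⁻¹ d = adj(I−A)·d / det(I−A), with det(I−A) = 0.11983125:
  x_L = (0.267000·430 + 0.097500·570 + 0.093375·290 + 0.150375·290) / 0.11983125 = 241.0725 / 0.11983125 ≈ 2011.77
  x_H = (0.081750·430 + 0.209375·570 + 0.062250·290 + 0.061750·290) / 0.11983125 = 190.45625 / 0.11983125 ≈ 1589.37
  x_G = (0.079125·430 + 0.177000·570 + 0.280125·290 + 0.162375·290) / 0.11983125 = 263.23875 / 0.11983125 ≈ 2196.75
  x_T = (0.076875·430 + 0.149250·570 + 0.124500·290 + 0.248625·290) / 0.11983125 = 226.335 / 0.11983125 ≈ 1888.78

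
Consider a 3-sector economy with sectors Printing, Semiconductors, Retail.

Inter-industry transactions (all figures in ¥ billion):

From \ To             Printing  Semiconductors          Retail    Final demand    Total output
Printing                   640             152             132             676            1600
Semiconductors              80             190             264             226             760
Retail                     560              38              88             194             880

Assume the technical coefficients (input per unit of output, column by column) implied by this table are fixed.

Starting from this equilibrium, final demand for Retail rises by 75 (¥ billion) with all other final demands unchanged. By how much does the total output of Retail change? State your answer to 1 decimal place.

Technical coefficients a_ij = z_ij / X_j:
  a_PP = 640/1600 = 0.40, a_SP = 80/1600 = 0.05, a_RP = 560/1600 = 0.35
  a_PS = 152/760 = 0.20, a_SS = 190/760 = 0.25, a_RS = 38/760 = 0.05
  a_PR = 132/880 = 0.15, a_SR = 264/880 = 0.30, a_RR = 88/880 = 0.10
I − A =
  [   0.60    -0.20    -0.15]
  [  -0.05     0.75    -0.30]
  [  -0.35    -0.05     0.90]
Cofactors of I−A, C_ij = (−1)^(i+j)·(minor ij) (rows/columns in the sector order above):
  C_11 = (0.75)(0.90) − (-0.30)(-0.05) = 0.6600
  C_12 = −[(-0.05)(0.90) − (-0.30)(-0.35)] = 0.1500
  C_13 = (-0.05)(-0.05) − (0.75)(-0.35) = 0.2650
  C_21 = −[(-0.20)(0.90) − (-0.15)(-0.05)] = 0.1875
  C_22 = (0.60)(0.90) − (-0.15)(-0.35) = 0.4875
  C_23 = −[(0.60)(-0.05) − (-0.20)(-0.35)] = 0.1000
  C_31 = (-0.20)(-0.30) − (-0.15)(0.75) = 0.1725
  C_32 = −[(0.60)(-0.30) − (-0.15)(-0.05)] = 0.1875
  C_33 = (0.60)(0.75) − (-0.20)(-0.05) = 0.4400
det(I−A) = Σ_j (I−A)_1j·C_1j = (0.60)(0.6600) + (-0.20)(0.1500) + (-0.15)(0.2650) = 0.32625
adj(I−A) = Cᵀ =
  [ 0.6600   0.1875   0.1725]
  [ 0.1500   0.4875   0.1875]
  [ 0.2650   0.1000   0.4400]
(I − A)⁻¹ = adj(I−A) / det(I−A) ≈
  [   2.0230     0.5747     0.5287]
  [   0.4598     1.4943     0.5747]
  [   0.8123     0.3065     1.3487]
Δx = (I − A)⁻¹ Δd with Δd having +75 in the Retail component and 0 elsewhere.
So Δx_R = L_RR · (+75), where L_RR = adj(I−A)_RR / det(I−A) = 0.4400 / 0.32625.
Δx_R = 0.4400 × (+75) / 0.32625 = 33.00 / 0.32625 ≈ 101.1.

Δx_R = 101.1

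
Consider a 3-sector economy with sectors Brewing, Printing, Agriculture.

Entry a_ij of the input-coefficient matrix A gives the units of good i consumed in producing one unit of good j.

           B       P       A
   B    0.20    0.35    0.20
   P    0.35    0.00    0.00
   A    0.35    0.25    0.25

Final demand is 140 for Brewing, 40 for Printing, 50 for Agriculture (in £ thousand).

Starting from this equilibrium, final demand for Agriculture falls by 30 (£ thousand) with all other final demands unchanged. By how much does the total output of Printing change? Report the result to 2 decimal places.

Δx_P = -4.99

I − A =
  [   0.80    -0.35    -0.20]
  [  -0.35     1.00     0.00]
  [  -0.35    -0.25     0.75]
Cofactors of I−A, C_ij = (−1)^(i+j)·(minor ij) (rows/columns in the sector order above):
  C_11 = (1.00)(0.75) − (0.00)(-0.25) = 0.7500
  C_12 = −[(-0.35)(0.75) − (0.00)(-0.35)] = 0.2625
  C_13 = (-0.35)(-0.25) − (1.00)(-0.35) = 0.4375
  C_21 = −[(-0.35)(0.75) − (-0.20)(-0.25)] = 0.3125
  C_22 = (0.80)(0.75) − (-0.20)(-0.35) = 0.5300
  C_23 = −[(0.80)(-0.25) − (-0.35)(-0.35)] = 0.3225
  C_31 = (-0.35)(0.00) − (-0.20)(1.00) = 0.2000
  C_32 = −[(0.80)(0.00) − (-0.20)(-0.35)] = 0.0700
  C_33 = (0.80)(1.00) − (-0.35)(-0.35) = 0.6775
det(I−A) = Σ_j (I−A)_1j·C_1j = (0.80)(0.7500) + (-0.35)(0.2625) + (-0.20)(0.4375) = 0.420625
adj(I−A) = Cᵀ =
  [ 0.7500   0.3125   0.2000]
  [ 0.2625   0.5300   0.0700]
  [ 0.4375   0.3225   0.6775]
(I − A)⁻¹ = adj(I−A) / det(I−A) ≈
  [   1.7831     0.7429     0.4755]
  [   0.6241     1.2600     0.1664]
  [   1.0401     0.7667     1.6107]
Δx = (I − A)⁻¹ Δd with Δd having -30 in the Agriculture component and 0 elsewhere.
So Δx_P = L_PA · (-30), where L_PA = adj(I−A)_PA / det(I−A) = 0.0700 / 0.420625.
Δx_P = 0.0700 × (-30) / 0.420625 = -2.10 / 0.420625 ≈ -4.99.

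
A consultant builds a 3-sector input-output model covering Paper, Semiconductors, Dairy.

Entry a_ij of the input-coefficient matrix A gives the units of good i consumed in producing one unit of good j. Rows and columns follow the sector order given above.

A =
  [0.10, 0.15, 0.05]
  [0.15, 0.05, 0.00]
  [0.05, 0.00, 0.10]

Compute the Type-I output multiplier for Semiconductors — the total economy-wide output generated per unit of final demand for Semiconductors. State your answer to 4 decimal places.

I − A =
  [   0.90    -0.15    -0.05]
  [  -0.15     0.95     0.00]
  [  -0.05     0.00     0.90]
Cofactors of I−A, C_ij = (−1)^(i+j)·(minor ij) (rows/columns in the sector order above):
  C_11 = (0.95)(0.90) − (0.00)(0.00) = 0.8550
  C_12 = −[(-0.15)(0.90) − (0.00)(-0.05)] = 0.1350
  C_13 = (-0.15)(0.00) − (0.95)(-0.05) = 0.0475
  C_21 = −[(-0.15)(0.90) − (-0.05)(0.00)] = 0.1350
  C_22 = (0.90)(0.90) − (-0.05)(-0.05) = 0.8075
  C_23 = −[(0.90)(0.00) − (-0.15)(-0.05)] = 0.0075
  C_31 = (-0.15)(0.00) − (-0.05)(0.95) = 0.0475
  C_32 = −[(0.90)(0.00) − (-0.05)(-0.15)] = 0.0075
  C_33 = (0.90)(0.95) − (-0.15)(-0.15) = 0.8325
det(I−A) = Σ_j (I−A)_1j·C_1j = (0.90)(0.8550) + (-0.15)(0.1350) + (-0.05)(0.0475) = 0.746875
adj(I−A) = Cᵀ =
  [ 0.8550   0.1350   0.0475]
  [ 0.1350   0.8075   0.0075]
  [ 0.0475   0.0075   0.8325]
(I − A)⁻¹ = adj(I−A) / det(I−A) ≈
  [   1.14477     0.18075     0.06360]
  [   0.18075     1.08117     0.01004]
  [   0.06360     0.01004     1.11464]
The output multiplier for sector j is the column-j sum of the Leontief inverse (I − A)⁻¹ = adj(I−A) / det(I−A).
Column 2 of adj(I−A): (0.1350, 0.8075, 0.0075); det(I−A) = 0.746875.
m_2 = (0.1350 + 0.8075 + 0.0075) / 0.746875 = 0.95 / 0.746875 ≈ 1.2720.

m_2 = 1.2720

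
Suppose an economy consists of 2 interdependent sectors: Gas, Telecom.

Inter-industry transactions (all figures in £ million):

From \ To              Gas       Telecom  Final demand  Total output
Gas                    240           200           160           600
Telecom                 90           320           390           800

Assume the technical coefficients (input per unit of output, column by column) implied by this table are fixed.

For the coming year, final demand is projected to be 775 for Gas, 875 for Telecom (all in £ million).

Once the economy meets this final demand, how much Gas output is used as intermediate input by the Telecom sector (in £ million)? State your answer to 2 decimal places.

z_GT = 497.09

Technical coefficients a_ij = z_ij / X_j:
  a_GG = 240/600 = 0.40, a_TG = 90/600 = 0.15
  a_GT = 200/800 = 0.25, a_TT = 320/800 = 0.40
I − A =
  [   0.60    -0.25]
  [  -0.15     0.60]
det(I−A) = (0.60)(0.60) − (-0.25)(-0.15) = 0.3225
adj(I−A) = [[0.60, 0.25], [0.15, 0.60]]
(I − A)⁻¹ = adj(I−A) / det(I−A) ≈
  [   1.8605     0.7752]
  [   0.4651     1.8605]
First solve x = (I − A)⁻¹ d = adj(I−A)·d / det(I−A); in particular x_T = (0.15·775 + 0.60·875) / 0.3225 = 641.25 / 0.3225 ≈ 1988.3721.
Intermediate flow from G to T: z_GT = a_GT · x_T = 0.25 × 641.25 / 0.3225 = 160.3125 / 0.3225 ≈ 497.09.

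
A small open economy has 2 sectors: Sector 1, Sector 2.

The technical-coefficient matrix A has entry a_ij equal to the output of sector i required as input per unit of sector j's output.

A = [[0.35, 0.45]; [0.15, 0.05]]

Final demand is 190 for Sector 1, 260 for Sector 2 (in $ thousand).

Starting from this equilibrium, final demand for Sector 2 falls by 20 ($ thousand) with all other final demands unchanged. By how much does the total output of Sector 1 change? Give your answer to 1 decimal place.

Δx_1 = -16.4

I − A =
  [   0.65    -0.45]
  [  -0.15     0.95]
det(I−A) = (0.65)(0.95) − (-0.45)(-0.15) = 0.5500
adj(I−A) = [[0.95, 0.45], [0.15, 0.65]]
(I − A)⁻¹ = adj(I−A) / det(I−A) ≈
  [   1.7273     0.8182]
  [   0.2727     1.1818]
Δx = (I − A)⁻¹ Δd with Δd having -20 in the Sector 2 component and 0 elsewhere.
So Δx_1 = L_12 · (-20), where L_12 = adj(I−A)_12 / det(I−A) = 0.45 / 0.5500.
Δx_1 = 0.45 × (-20) / 0.5500 = -9.00 / 0.5500 ≈ -16.4.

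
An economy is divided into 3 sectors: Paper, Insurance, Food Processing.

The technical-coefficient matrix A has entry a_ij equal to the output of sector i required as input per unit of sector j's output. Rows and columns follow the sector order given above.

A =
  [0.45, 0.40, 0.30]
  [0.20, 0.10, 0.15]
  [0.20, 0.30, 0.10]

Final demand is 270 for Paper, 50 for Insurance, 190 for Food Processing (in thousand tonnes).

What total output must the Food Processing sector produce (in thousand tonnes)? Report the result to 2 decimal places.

I − A =
  [   0.55    -0.40    -0.30]
  [  -0.20     0.90    -0.15]
  [  -0.20    -0.30     0.90]
Cofactors of I−A, C_ij = (−1)^(i+j)·(minor ij) (rows/columns in the sector order above):
  C_11 = (0.90)(0.90) − (-0.15)(-0.30) = 0.7650
  C_12 = −[(-0.20)(0.90) − (-0.15)(-0.20)] = 0.2100
  C_13 = (-0.20)(-0.30) − (0.90)(-0.20) = 0.2400
  C_21 = −[(-0.40)(0.90) − (-0.30)(-0.30)] = 0.4500
  C_22 = (0.55)(0.90) − (-0.30)(-0.20) = 0.4350
  C_23 = −[(0.55)(-0.30) − (-0.40)(-0.20)] = 0.2450
  C_31 = (-0.40)(-0.15) − (-0.30)(0.90) = 0.3300
  C_32 = −[(0.55)(-0.15) − (-0.30)(-0.20)] = 0.1425
  C_33 = (0.55)(0.90) − (-0.40)(-0.20) = 0.4150
det(I−A) = Σ_j (I−A)_1j·C_1j = (0.55)(0.7650) + (-0.40)(0.2100) + (-0.30)(0.2400) = 0.26475
adj(I−A) = Cᵀ =
  [ 0.7650   0.4500   0.3300]
  [ 0.2100   0.4350   0.1425]
  [ 0.2400   0.2450   0.4150]
(I − A)⁻¹ = adj(I−A) / det(I−A) ≈
  [   2.8895     1.6997     1.2465]
  [   0.7932     1.6431     0.5382]
  [   0.9065     0.9254     1.5675]
x = (I − A)⁻¹ d = adj(I−A)·d / det(I−A), with det(I−A) = 0.26475:
  x_1 = (0.7650·270 + 0.4500·50 + 0.3300·190) / 0.26475 = 291.75 / 0.26475 ≈ 1101.98
  x_2 = (0.2100·270 + 0.4350·50 + 0.1425·190) / 0.26475 = 105.525 / 0.26475 ≈ 398.58
  x_3 = (0.2400·270 + 0.2450·50 + 0.4150·190) / 0.26475 = 155.90 / 0.26475 ≈ 588.86

x_3 = 588.86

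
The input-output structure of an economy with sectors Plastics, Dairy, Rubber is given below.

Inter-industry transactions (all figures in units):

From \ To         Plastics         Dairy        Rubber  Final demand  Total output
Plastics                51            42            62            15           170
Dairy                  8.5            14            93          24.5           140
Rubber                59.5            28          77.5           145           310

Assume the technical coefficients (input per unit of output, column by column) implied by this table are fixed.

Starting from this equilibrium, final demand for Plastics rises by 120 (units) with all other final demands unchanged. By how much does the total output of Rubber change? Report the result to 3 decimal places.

Technical coefficients a_ij = z_ij / X_j:
  a_PP = 51/170 = 0.30, a_DP = 8.5/170 = 0.05, a_RP = 59.5/170 = 0.35
  a_PD = 42/140 = 0.30, a_DD = 14/140 = 0.10, a_RD = 28/140 = 0.20
  a_PR = 62/310 = 0.20, a_DR = 93/310 = 0.30, a_RR = 77.5/310 = 0.25
I − A =
  [   0.70    -0.30    -0.20]
  [  -0.05     0.90    -0.30]
  [  -0.35    -0.20     0.75]
Cofactors of I−A, C_ij = (−1)^(i+j)·(minor ij) (rows/columns in the sector order above):
  C_11 = (0.90)(0.75) − (-0.30)(-0.20) = 0.6150
  C_12 = −[(-0.05)(0.75) − (-0.30)(-0.35)] = 0.1425
  C_13 = (-0.05)(-0.20) − (0.90)(-0.35) = 0.3250
  C_21 = −[(-0.30)(0.75) − (-0.20)(-0.20)] = 0.2650
  C_22 = (0.70)(0.75) − (-0.20)(-0.35) = 0.4550
  C_23 = −[(0.70)(-0.20) − (-0.30)(-0.35)] = 0.2450
  C_31 = (-0.30)(-0.30) − (-0.20)(0.90) = 0.2700
  C_32 = −[(0.70)(-0.30) − (-0.20)(-0.05)] = 0.2200
  C_33 = (0.70)(0.90) − (-0.30)(-0.05) = 0.6150
det(I−A) = Σ_j (I−A)_1j·C_1j = (0.70)(0.6150) + (-0.30)(0.1425) + (-0.20)(0.3250) = 0.32275
adj(I−A) = Cᵀ =
  [ 0.6150   0.2650   0.2700]
  [ 0.1425   0.4550   0.2200]
  [ 0.3250   0.2450   0.6150]
(I − A)⁻¹ = adj(I−A) / det(I−A) ≈
  [   1.9055     0.8211     0.8366]
  [   0.4415     1.4098     0.6816]
  [   1.0070     0.7591     1.9055]
Δx = (I − A)⁻¹ Δd with Δd having +120 in the Plastics component and 0 elsewhere.
So Δx_R = L_RP · (+120), where L_RP = adj(I−A)_RP / det(I−A) = 0.3250 / 0.32275.
Δx_R = 0.3250 × (+120) / 0.32275 = 39.00 / 0.32275 ≈ 120.837.

Δx_R = 120.837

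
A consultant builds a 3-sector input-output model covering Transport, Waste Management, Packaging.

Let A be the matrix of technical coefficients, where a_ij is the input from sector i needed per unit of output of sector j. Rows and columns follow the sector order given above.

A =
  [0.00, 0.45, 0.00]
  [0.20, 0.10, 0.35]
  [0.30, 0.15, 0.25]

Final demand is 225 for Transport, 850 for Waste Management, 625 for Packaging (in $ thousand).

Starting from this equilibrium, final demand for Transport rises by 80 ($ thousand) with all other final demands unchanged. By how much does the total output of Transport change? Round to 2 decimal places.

I − A =
  [   1.00    -0.45     0.00]
  [  -0.20     0.90    -0.35]
  [  -0.30    -0.15     0.75]
Cofactors of I−A, C_ij = (−1)^(i+j)·(minor ij) (rows/columns in the sector order above):
  C_11 = (0.90)(0.75) − (-0.35)(-0.15) = 0.6225
  C_12 = −[(-0.20)(0.75) − (-0.35)(-0.30)] = 0.2550
  C_13 = (-0.20)(-0.15) − (0.90)(-0.30) = 0.3000
  C_21 = −[(-0.45)(0.75) − (0.00)(-0.15)] = 0.3375
  C_22 = (1.00)(0.75) − (0.00)(-0.30) = 0.7500
  C_23 = −[(1.00)(-0.15) − (-0.45)(-0.30)] = 0.2850
  C_31 = (-0.45)(-0.35) − (0.00)(0.90) = 0.1575
  C_32 = −[(1.00)(-0.35) − (0.00)(-0.20)] = 0.3500
  C_33 = (1.00)(0.90) − (-0.45)(-0.20) = 0.8100
det(I−A) = Σ_j (I−A)_1j·C_1j = (1.00)(0.6225) + (-0.45)(0.2550) + (0.00)(0.3000) = 0.50775
adj(I−A) = Cᵀ =
  [ 0.6225   0.3375   0.1575]
  [ 0.2550   0.7500   0.3500]
  [ 0.3000   0.2850   0.8100]
(I − A)⁻¹ = adj(I−A) / det(I−A) ≈
  [   1.2260     0.6647     0.3102]
  [   0.5022     1.4771     0.6893]
  [   0.5908     0.5613     1.5953]
Δx = (I − A)⁻¹ Δd with Δd having +80 in the Transport component and 0 elsewhere.
So Δx_1 = L_11 · (+80), where L_11 = adj(I−A)_11 / det(I−A) = 0.6225 / 0.50775.
Δx_1 = 0.6225 × (+80) / 0.50775 = 49.80 / 0.50775 ≈ 98.08.

Δx_1 = 98.08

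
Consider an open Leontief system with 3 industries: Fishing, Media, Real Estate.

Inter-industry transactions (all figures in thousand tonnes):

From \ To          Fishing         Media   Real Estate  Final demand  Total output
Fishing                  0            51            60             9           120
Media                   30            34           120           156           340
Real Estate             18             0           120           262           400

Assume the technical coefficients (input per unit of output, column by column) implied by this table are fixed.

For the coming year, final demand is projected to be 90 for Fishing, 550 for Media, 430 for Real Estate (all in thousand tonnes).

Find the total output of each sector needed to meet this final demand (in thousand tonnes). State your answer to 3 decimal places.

Technical coefficients a_ij = z_ij / X_j:
  a_11 = 0/120 = 0.00, a_21 = 30/120 = 0.25, a_31 = 18/120 = 0.15
  a_12 = 51/340 = 0.15, a_22 = 34/340 = 0.10, a_32 = 0/340 = 0.00
  a_13 = 60/400 = 0.15, a_23 = 120/400 = 0.30, a_33 = 120/400 = 0.30
I − A =
  [   1.00    -0.15    -0.15]
  [  -0.25     0.90    -0.30]
  [  -0.15     0.00     0.70]
Cofactors of I−A, C_ij = (−1)^(i+j)·(minor ij) (rows/columns in the sector order above):
  C_11 = (0.90)(0.70) − (-0.30)(0.00) = 0.6300
  C_12 = −[(-0.25)(0.70) − (-0.30)(-0.15)] = 0.2200
  C_13 = (-0.25)(0.00) − (0.90)(-0.15) = 0.1350
  C_21 = −[(-0.15)(0.70) − (-0.15)(0.00)] = 0.1050
  C_22 = (1.00)(0.70) − (-0.15)(-0.15) = 0.6775
  C_23 = −[(1.00)(0.00) − (-0.15)(-0.15)] = 0.0225
  C_31 = (-0.15)(-0.30) − (-0.15)(0.90) = 0.1800
  C_32 = −[(1.00)(-0.30) − (-0.15)(-0.25)] = 0.3375
  C_33 = (1.00)(0.90) − (-0.15)(-0.25) = 0.8625
det(I−A) = Σ_j (I−A)_1j·C_1j = (1.00)(0.6300) + (-0.15)(0.2200) + (-0.15)(0.1350) = 0.57675
adj(I−A) = Cᵀ =
  [ 0.6300   0.1050   0.1800]
  [ 0.2200   0.6775   0.3375]
  [ 0.1350   0.0225   0.8625]
(I − A)⁻¹ = adj(I−A) / det(I−A) ≈
  [   1.0923     0.1821     0.3121]
  [   0.3814     1.1747     0.5852]
  [   0.2341     0.0390     1.4954]
x = (I − A)⁻¹ d = adj(I−A)·d / det(I−A), with det(I−A) = 0.57675:
  x_1 = (0.6300·90 + 0.1050·550 + 0.1800·430) / 0.57675 = 191.85 / 0.57675 ≈ 332.640
  x_2 = (0.2200·90 + 0.6775·550 + 0.3375·430) / 0.57675 = 537.55 / 0.57675 ≈ 932.033
  x_3 = (0.1350·90 + 0.0225·550 + 0.8625·430) / 0.57675 = 395.40 / 0.57675 ≈ 685.566

x_1 = 332.640, x_2 = 932.033, x_3 = 685.566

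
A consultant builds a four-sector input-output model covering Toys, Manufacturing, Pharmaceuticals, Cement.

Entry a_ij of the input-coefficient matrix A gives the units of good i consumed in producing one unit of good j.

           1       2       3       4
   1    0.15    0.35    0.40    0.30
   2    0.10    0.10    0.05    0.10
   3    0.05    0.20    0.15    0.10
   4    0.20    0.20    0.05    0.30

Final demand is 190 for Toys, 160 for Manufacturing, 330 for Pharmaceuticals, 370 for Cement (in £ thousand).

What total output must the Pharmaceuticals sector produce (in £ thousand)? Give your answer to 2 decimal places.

x_3 = 677.11

I − A =
  [   0.85    -0.35    -0.40    -0.30]
  [  -0.10     0.90    -0.05    -0.10]
  [  -0.05    -0.20     0.85    -0.10]
  [  -0.20    -0.20    -0.05     0.70]
Compute the cofactors C_ij = (−1)^(i+j)·(3×3 minor ij) of I−A; the adjugate is their transpose:
adj(I−A) = Cᵀ =
  [ 0.505000   0.324500   0.274500   0.302000]
  [ 0.079000   0.427750   0.068500   0.104750]
  [ 0.068500   0.146250   0.427000   0.111250]
  [ 0.171750   0.225375   0.128500   0.585125]
det(I−A) = Σ_j (I−A)_1j·C_1j = (0.85)(0.505000) + (-0.35)(0.079000) + (-0.40)(0.068500) + (-0.30)(0.171750) = 0.322675
(I − A)⁻¹ = adj(I−A) / det(I−A) ≈
  [   1.5650     1.0057     0.8507     0.9359]
  [   0.2448     1.3256     0.2123     0.3246]
  [   0.2123     0.4532     1.3233     0.3448]
  [   0.5323     0.6985     0.3982     1.8134]
x = (I − A)⁻¹ d = adj(I−A)·d / det(I−A), with det(I−A) = 0.322675:
  x_1 = (0.505000·190 + 0.324500·160 + 0.274500·330 + 0.302000·370) / 0.322675 = 350.195 / 0.322675 ≈ 1085.29
  x_2 = (0.079000·190 + 0.427750·160 + 0.068500·330 + 0.104750·370) / 0.322675 = 144.8125 / 0.322675 ≈ 448.79
  x_3 = (0.068500·190 + 0.146250·160 + 0.427000·330 + 0.111250·370) / 0.322675 = 218.4875 / 0.322675 ≈ 677.11
  x_4 = (0.171750·190 + 0.225375·160 + 0.128500·330 + 0.585125·370) / 0.322675 = 327.59375 / 0.322675 ≈ 1015.24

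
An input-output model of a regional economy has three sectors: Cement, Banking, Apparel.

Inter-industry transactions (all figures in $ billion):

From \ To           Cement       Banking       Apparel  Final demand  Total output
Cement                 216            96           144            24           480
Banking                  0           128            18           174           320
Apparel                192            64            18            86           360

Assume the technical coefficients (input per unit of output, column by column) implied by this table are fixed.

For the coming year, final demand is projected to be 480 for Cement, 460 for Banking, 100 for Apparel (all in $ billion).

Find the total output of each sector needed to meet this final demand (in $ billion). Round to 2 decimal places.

x_C = 2243.69, x_B = 869.42, x_A = 1233.01

Technical coefficients a_ij = z_ij / X_j:
  a_CC = 216/480 = 0.45, a_BC = 0/480 = 0.00, a_AC = 192/480 = 0.40
  a_CB = 96/320 = 0.30, a_BB = 128/320 = 0.40, a_AB = 64/320 = 0.20
  a_CA = 144/360 = 0.40, a_BA = 18/360 = 0.05, a_AA = 18/360 = 0.05
I − A =
  [   0.55    -0.30    -0.40]
  [   0.00     0.60    -0.05]
  [  -0.40    -0.20     0.95]
Cofactors of I−A, C_ij = (−1)^(i+j)·(minor ij) (rows/columns in the sector order above):
  C_11 = (0.60)(0.95) − (-0.05)(-0.20) = 0.5600
  C_12 = −[(0.00)(0.95) − (-0.05)(-0.40)] = 0.0200
  C_13 = (0.00)(-0.20) − (0.60)(-0.40) = 0.2400
  C_21 = −[(-0.30)(0.95) − (-0.40)(-0.20)] = 0.3650
  C_22 = (0.55)(0.95) − (-0.40)(-0.40) = 0.3625
  C_23 = −[(0.55)(-0.20) − (-0.30)(-0.40)] = 0.2300
  C_31 = (-0.30)(-0.05) − (-0.40)(0.60) = 0.2550
  C_32 = −[(0.55)(-0.05) − (-0.40)(0.00)] = 0.0275
  C_33 = (0.55)(0.60) − (-0.30)(0.00) = 0.3300
det(I−A) = Σ_j (I−A)_1j·C_1j = (0.55)(0.5600) + (-0.30)(0.0200) + (-0.40)(0.2400) = 0.2060
adj(I−A) = Cᵀ =
  [ 0.5600   0.3650   0.2550]
  [ 0.0200   0.3625   0.0275]
  [ 0.2400   0.2300   0.3300]
(I − A)⁻¹ = adj(I−A) / det(I−A) ≈
  [   2.7184     1.7718     1.2379]
  [   0.0971     1.7597     0.1335]
  [   1.1650     1.1165     1.6019]
x = (I − A)⁻¹ d = adj(I−A)·d / det(I−A), with det(I−A) = 0.2060:
  x_C = (0.5600·480 + 0.3650·460 + 0.2550·100) / 0.2060 = 462.20 / 0.2060 ≈ 2243.69
  x_B = (0.0200·480 + 0.3625·460 + 0.0275·100) / 0.2060 = 179.10 / 0.2060 ≈ 869.42
  x_A = (0.2400·480 + 0.2300·460 + 0.3300·100) / 0.2060 = 254.00 / 0.2060 ≈ 1233.01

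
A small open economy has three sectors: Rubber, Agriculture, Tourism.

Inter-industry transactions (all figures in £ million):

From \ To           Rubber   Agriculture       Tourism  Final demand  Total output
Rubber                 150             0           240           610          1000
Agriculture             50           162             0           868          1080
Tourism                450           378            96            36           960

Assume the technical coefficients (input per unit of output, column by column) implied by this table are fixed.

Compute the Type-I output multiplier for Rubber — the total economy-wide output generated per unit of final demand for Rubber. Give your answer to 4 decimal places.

m_1 = 2.1990

Technical coefficients a_ij = z_ij / X_j:
  a_11 = 150/1000 = 0.15, a_21 = 50/1000 = 0.05, a_31 = 450/1000 = 0.45
  a_12 = 0/1080 = 0.00, a_22 = 162/1080 = 0.15, a_32 = 378/1080 = 0.35
  a_13 = 240/960 = 0.25, a_23 = 0/960 = 0.00, a_33 = 96/960 = 0.10
I − A =
  [   0.85     0.00    -0.25]
  [  -0.05     0.85     0.00]
  [  -0.45    -0.35     0.90]
Cofactors of I−A, C_ij = (−1)^(i+j)·(minor ij) (rows/columns in the sector order above):
  C_11 = (0.85)(0.90) − (0.00)(-0.35) = 0.7650
  C_12 = −[(-0.05)(0.90) − (0.00)(-0.45)] = 0.0450
  C_13 = (-0.05)(-0.35) − (0.85)(-0.45) = 0.4000
  C_21 = −[(0.00)(0.90) − (-0.25)(-0.35)] = 0.0875
  C_22 = (0.85)(0.90) − (-0.25)(-0.45) = 0.6525
  C_23 = −[(0.85)(-0.35) − (0.00)(-0.45)] = 0.2975
  C_31 = (0.00)(0.00) − (-0.25)(0.85) = 0.2125
  C_32 = −[(0.85)(0.00) − (-0.25)(-0.05)] = 0.0125
  C_33 = (0.85)(0.85) − (0.00)(-0.05) = 0.7225
det(I−A) = Σ_j (I−A)_1j·C_1j = (0.85)(0.7650) + (0.00)(0.0450) + (-0.25)(0.4000) = 0.55025
adj(I−A) = Cᵀ =
  [ 0.7650   0.0875   0.2125]
  [ 0.0450   0.6525   0.0125]
  [ 0.4000   0.2975   0.7225]
(I − A)⁻¹ = adj(I−A) / det(I−A) ≈
  [   1.39028     0.15902     0.38619]
  [   0.08178     1.18582     0.02272]
  [   0.72694     0.54066     1.31304]
The output multiplier for sector j is the column-j sum of the Leontief inverse (I − A)⁻¹ = adj(I−A) / det(I−A).
Column 1 of adj(I−A): (0.7650, 0.0450, 0.4000); det(I−A) = 0.55025.
m_1 = (0.7650 + 0.0450 + 0.4000) / 0.55025 = 1.21 / 0.55025 ≈ 2.1990.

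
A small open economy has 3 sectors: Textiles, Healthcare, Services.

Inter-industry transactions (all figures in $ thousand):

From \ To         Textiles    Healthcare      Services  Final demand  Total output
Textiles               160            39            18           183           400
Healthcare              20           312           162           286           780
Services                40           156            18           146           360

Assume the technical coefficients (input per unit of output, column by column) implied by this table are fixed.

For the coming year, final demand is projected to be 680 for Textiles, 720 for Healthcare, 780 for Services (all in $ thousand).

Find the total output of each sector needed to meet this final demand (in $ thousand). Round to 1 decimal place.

Technical coefficients a_ij = z_ij / X_j:
  a_11 = 160/400 = 0.40, a_21 = 20/400 = 0.05, a_31 = 40/400 = 0.10
  a_12 = 39/780 = 0.05, a_22 = 312/780 = 0.40, a_32 = 156/780 = 0.20
  a_13 = 18/360 = 0.05, a_23 = 162/360 = 0.45, a_33 = 18/360 = 0.05
I − A =
  [   0.60    -0.05    -0.05]
  [  -0.05     0.60    -0.45]
  [  -0.10    -0.20     0.95]
Cofactors of I−A, C_ij = (−1)^(i+j)·(minor ij) (rows/columns in the sector order above):
  C_11 = (0.60)(0.95) − (-0.45)(-0.20) = 0.4800
  C_12 = −[(-0.05)(0.95) − (-0.45)(-0.10)] = 0.0925
  C_13 = (-0.05)(-0.20) − (0.60)(-0.10) = 0.0700
  C_21 = −[(-0.05)(0.95) − (-0.05)(-0.20)] = 0.0575
  C_22 = (0.60)(0.95) − (-0.05)(-0.10) = 0.5650
  C_23 = −[(0.60)(-0.20) − (-0.05)(-0.10)] = 0.1250
  C_31 = (-0.05)(-0.45) − (-0.05)(0.60) = 0.0525
  C_32 = −[(0.60)(-0.45) − (-0.05)(-0.05)] = 0.2725
  C_33 = (0.60)(0.60) − (-0.05)(-0.05) = 0.3575
det(I−A) = Σ_j (I−A)_1j·C_1j = (0.60)(0.4800) + (-0.05)(0.0925) + (-0.05)(0.0700) = 0.279875
adj(I−A) = Cᵀ =
  [ 0.4800   0.0575   0.0525]
  [ 0.0925   0.5650   0.2725]
  [ 0.0700   0.1250   0.3575]
(I − A)⁻¹ = adj(I−A) / det(I−A) ≈
  [   1.7151     0.2054     0.1876]
  [   0.3305     2.0188     0.9736]
  [   0.2501     0.4466     1.2774]
x = (I − A)⁻¹ d = adj(I−A)·d / det(I−A), with det(I−A) = 0.279875:
  x_1 = (0.4800·680 + 0.0575·720 + 0.0525·780) / 0.279875 = 408.75 / 0.279875 ≈ 1460.5
  x_2 = (0.0925·680 + 0.5650·720 + 0.2725·780) / 0.279875 = 682.25 / 0.279875 ≈ 2437.7
  x_3 = (0.0700·680 + 0.1250·720 + 0.3575·780) / 0.279875 = 416.45 / 0.279875 ≈ 1488.0

x_1 = 1460.5, x_2 = 2437.7, x_3 = 1488.0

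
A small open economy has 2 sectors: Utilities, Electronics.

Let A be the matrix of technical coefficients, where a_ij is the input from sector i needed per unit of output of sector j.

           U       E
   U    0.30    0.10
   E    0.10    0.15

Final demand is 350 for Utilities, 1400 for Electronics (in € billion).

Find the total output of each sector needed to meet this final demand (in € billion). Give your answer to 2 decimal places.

I − A =
  [   0.70    -0.10]
  [  -0.10     0.85]
det(I−A) = (0.70)(0.85) − (-0.10)(-0.10) = 0.5850
adj(I−A) = [[0.85, 0.10], [0.10, 0.70]]
(I − A)⁻¹ = adj(I−A) / det(I−A) ≈
  [   1.4530     0.1709]
  [   0.1709     1.1966]
x = (I − A)⁻¹ d = adj(I−A)·d / det(I−A), with det(I−A) = 0.5850:
  x_U = (0.85·350 + 0.10·1400) / 0.5850 = 437.50 / 0.5850 ≈ 747.86
  x_E = (0.10·350 + 0.70·1400) / 0.5850 = 1015.00 / 0.5850 ≈ 1735.04

x_U = 747.86, x_E = 1735.04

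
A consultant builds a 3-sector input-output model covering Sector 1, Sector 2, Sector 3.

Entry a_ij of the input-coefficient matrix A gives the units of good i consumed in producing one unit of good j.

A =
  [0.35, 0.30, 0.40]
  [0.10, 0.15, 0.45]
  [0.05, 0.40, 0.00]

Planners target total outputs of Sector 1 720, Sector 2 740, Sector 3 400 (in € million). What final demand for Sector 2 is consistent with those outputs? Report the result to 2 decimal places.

d_2 = 377.00

I − A =
  [   0.65    -0.30    -0.40]
  [  -0.10     0.85    -0.45]
  [  -0.05    -0.40     1.00]
d = (I − A) x:
  d_1 = (+0.65)·720 + (-0.30)·740 + (-0.40)·400 = 86.00
  d_2 = (-0.10)·720 + (+0.85)·740 + (-0.45)·400 = 377.00
  d_3 = (-0.05)·720 + (-0.40)·740 + (+1.00)·400 = 68.00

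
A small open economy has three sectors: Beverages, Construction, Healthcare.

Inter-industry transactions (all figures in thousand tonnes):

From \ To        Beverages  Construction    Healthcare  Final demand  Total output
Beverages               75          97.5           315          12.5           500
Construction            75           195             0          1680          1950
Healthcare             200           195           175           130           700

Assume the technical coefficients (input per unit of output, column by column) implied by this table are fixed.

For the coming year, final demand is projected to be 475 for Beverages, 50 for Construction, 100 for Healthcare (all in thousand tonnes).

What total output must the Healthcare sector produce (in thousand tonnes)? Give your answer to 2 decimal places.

Technical coefficients a_ij = z_ij / X_j:
  a_BB = 75/500 = 0.15, a_CB = 75/500 = 0.15, a_HB = 200/500 = 0.40
  a_BC = 97.5/1950 = 0.05, a_CC = 195/1950 = 0.10, a_HC = 195/1950 = 0.10
  a_BH = 315/700 = 0.45, a_CH = 0/700 = 0.00, a_HH = 175/700 = 0.25
I − A =
  [   0.85    -0.05    -0.45]
  [  -0.15     0.90     0.00]
  [  -0.40    -0.10     0.75]
Cofactors of I−A, C_ij = (−1)^(i+j)·(minor ij) (rows/columns in the sector order above):
  C_11 = (0.90)(0.75) − (0.00)(-0.10) = 0.6750
  C_12 = −[(-0.15)(0.75) − (0.00)(-0.40)] = 0.1125
  C_13 = (-0.15)(-0.10) − (0.90)(-0.40) = 0.3750
  C_21 = −[(-0.05)(0.75) − (-0.45)(-0.10)] = 0.0825
  C_22 = (0.85)(0.75) − (-0.45)(-0.40) = 0.4575
  C_23 = −[(0.85)(-0.10) − (-0.05)(-0.40)] = 0.1050
  C_31 = (-0.05)(0.00) − (-0.45)(0.90) = 0.4050
  C_32 = −[(0.85)(0.00) − (-0.45)(-0.15)] = 0.0675
  C_33 = (0.85)(0.90) − (-0.05)(-0.15) = 0.7575
det(I−A) = Σ_j (I−A)_1j·C_1j = (0.85)(0.6750) + (-0.05)(0.1125) + (-0.45)(0.3750) = 0.399375
adj(I−A) = Cᵀ =
  [ 0.6750   0.0825   0.4050]
  [ 0.1125   0.4575   0.0675]
  [ 0.3750   0.1050   0.7575]
(I − A)⁻¹ = adj(I−A) / det(I−A) ≈
  [   1.6901     0.2066     1.0141]
  [   0.2817     1.1455     0.1690]
  [   0.9390     0.2629     1.8967]
x = (I − A)⁻¹ d = adj(I−A)·d / det(I−A), with det(I−A) = 0.399375:
  x_B = (0.6750·475 + 0.0825·50 + 0.4050·100) / 0.399375 = 365.25 / 0.399375 ≈ 914.55
  x_C = (0.1125·475 + 0.4575·50 + 0.0675·100) / 0.399375 = 83.0625 / 0.399375 ≈ 207.98
  x_H = (0.3750·475 + 0.1050·50 + 0.7575·100) / 0.399375 = 259.125 / 0.399375 ≈ 648.83

x_H = 648.83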